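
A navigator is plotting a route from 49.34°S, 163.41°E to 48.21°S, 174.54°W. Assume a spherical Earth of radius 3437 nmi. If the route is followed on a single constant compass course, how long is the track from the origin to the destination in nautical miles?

874 nmi

Rhumb course C = atan2(Δλ, Δψ) with Δψ = ln[tan(π/4+φ₂/2)/tan(π/4+φ₁/2)] = +0.0299, Δλ = +0.3848 → C = 85.55°
d = R·|Δφ| / |cos C| = 3437·0.01972 / 0.07753 = 874 nmi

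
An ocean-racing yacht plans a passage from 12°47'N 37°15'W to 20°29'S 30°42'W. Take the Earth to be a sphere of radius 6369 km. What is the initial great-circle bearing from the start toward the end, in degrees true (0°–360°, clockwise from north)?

N = sin Δλ·cos φ₂ = +0.1069;  D = cos φ₁ sin φ₂ − sin φ₁ cos φ₂ cos Δλ = -0.5472
initial course = atan2(N, D) = 168.95°

168.9°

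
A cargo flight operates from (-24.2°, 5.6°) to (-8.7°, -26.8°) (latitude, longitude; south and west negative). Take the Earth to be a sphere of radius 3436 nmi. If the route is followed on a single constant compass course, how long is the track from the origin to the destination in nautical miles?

Δψ = ln[tan(π/4+φ₂/2)/tan(π/4+φ₁/2)] = +0.2831;  Δφ = +0.2705 rad,  Δλ = -0.5655 rad
q = Δφ/Δψ = 0.9556
d = R·√(Δφ² + q²Δλ²) = 3436·0.60433 = 2076 nmi

2076 nmi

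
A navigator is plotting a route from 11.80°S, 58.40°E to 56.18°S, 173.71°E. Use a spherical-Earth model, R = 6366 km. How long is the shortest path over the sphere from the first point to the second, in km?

Haversine: a = sin²(Δφ/2)+cos φ₁ cos φ₂ sin²(Δλ/2) = 0.53151;  σ = 2·atan2(√a,√(1−a))
σ = 93.614° → d = Rσ = 6366·1.63387 = 10401 km

10401 km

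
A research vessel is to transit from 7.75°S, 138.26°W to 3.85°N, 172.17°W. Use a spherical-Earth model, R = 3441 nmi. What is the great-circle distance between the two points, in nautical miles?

cos σ = sin φ₁ sin φ₂ + cos φ₁ cos φ₂ cos Δλ
      = sin(-7.75°)sin(3.85°) + cos(-7.75°)cos(3.85°)cos(-33.91°) = 0.8114
σ = 35.765° → d = Rσ = 3441·0.62421 = 2148 nmi

2148 nmi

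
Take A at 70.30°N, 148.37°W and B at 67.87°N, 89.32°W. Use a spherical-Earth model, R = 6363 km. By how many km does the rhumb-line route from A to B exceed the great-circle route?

Great circle: cos σ = sin φ₁ sin φ₂ + cos φ₁ cos φ₂ cos Δλ,  σ = 0.3556 rad → d_gc = 2263.0 km
Rhumb line: Δψ = -0.1189, q = Δφ/Δψ = 0.3566, d_rh = R√(Δφ²+q²Δλ²) = 2354.0 km
Excess = 2354.0 − 2263.0 = 91.0 ≈ 91 km

91 km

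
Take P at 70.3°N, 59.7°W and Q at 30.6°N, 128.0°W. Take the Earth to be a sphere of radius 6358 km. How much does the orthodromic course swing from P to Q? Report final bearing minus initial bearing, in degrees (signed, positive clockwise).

At departure: θ₁ = atan2(sin Δλ cos φ₂, cos φ₁ sin φ₂ − sin φ₁ cos φ₂ cos Δλ) = 260.90°
At arrival: θ₂ = atan2(sin Δλ cos φ₁, −cos φ₂ sin φ₁ + sin φ₂ cos φ₁ cos Δλ) = 202.75°
Δθ = θ₂ − θ₁ = -58.2°

-58.2°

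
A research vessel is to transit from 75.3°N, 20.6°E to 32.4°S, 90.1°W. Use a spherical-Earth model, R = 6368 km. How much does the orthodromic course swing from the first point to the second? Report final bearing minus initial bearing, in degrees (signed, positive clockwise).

-83.8°

Initial bearing θ₁ = atan2(sin Δλ cos φ₂, cos φ₁ sin φ₂ − sin φ₁ cos φ₂ cos Δλ) = 280.94°
Final bearing θ₂ = (initial bearing from the destination back to the start) + 180° = 197.16°
Δθ = θ₂ − θ₁ = -83.8°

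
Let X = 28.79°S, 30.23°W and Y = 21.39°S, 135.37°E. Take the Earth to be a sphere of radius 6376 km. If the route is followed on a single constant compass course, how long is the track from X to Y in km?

16693 km

Δψ = ln[tan(π/4+φ₂/2)/tan(π/4+φ₁/2)] = +0.1428;  Δφ = +0.1292 rad,  Δλ = +2.8903 rad
q = Δφ/Δψ = 0.9047
d = R·√(Δφ² + q²Δλ²) = 6376·2.61812 = 16693 km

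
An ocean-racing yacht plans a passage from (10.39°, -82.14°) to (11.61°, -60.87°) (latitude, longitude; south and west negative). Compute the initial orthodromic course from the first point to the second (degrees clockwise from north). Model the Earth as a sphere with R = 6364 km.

N = sin Δλ·cos φ₂ = +0.3553;  D = cos φ₁ sin φ₂ − sin φ₁ cos φ₂ cos Δλ = +0.0333
initial course = atan2(N, D) = 84.64°

84.6°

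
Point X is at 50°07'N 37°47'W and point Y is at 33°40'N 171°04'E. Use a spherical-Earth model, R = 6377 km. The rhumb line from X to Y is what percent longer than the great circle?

Great circle: σ = 1.6129 rad → d_gc = Rσ = 10285.2 km
Rhumb: Δφ = -0.2871, Δλ = -2.6381, Δψ = -0.3892, q = Δφ/Δψ = 0.7377 → d_rh = R√(Δφ²+q²Δλ²) = 12544.3 km
Excess = (12544.3 − 10285.2) / 10285.2 = 2259.1 / 10285.2 = 21.96% ≈ 22.0%

22.0%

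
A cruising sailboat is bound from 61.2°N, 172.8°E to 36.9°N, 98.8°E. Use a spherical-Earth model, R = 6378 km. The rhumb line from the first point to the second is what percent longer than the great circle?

4.4%

Great circle: σ = 0.8862 rad → d_gc = Rσ = 5652.3 km
Rhumb: Δφ = -0.4241, Δλ = -1.2915, Δψ = -0.6658, q = Δφ/Δψ = 0.6370 → d_rh = R√(Δφ²+q²Δλ²) = 5903.3 km
Excess = (5903.3 − 5652.3) / 5652.3 = 251.0 / 5652.3 = 4.44% ≈ 4.4%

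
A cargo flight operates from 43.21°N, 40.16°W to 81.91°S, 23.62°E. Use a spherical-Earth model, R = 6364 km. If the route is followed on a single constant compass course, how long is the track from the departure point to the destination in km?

14588 km

Rhumb course C = atan2(Δλ, Δψ) with Δψ = ln[tan(π/4+φ₂/2)/tan(π/4+φ₁/2)] = -3.4869, Δλ = +1.1132 → C = 162.29°
d = R·|Δφ| / |cos C| = 6364·2.18376 / 0.95263 = 14588 km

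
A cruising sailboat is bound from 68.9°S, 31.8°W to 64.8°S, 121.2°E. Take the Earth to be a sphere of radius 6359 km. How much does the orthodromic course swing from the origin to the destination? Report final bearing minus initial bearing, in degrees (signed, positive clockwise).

At departure: θ₁ = atan2(sin Δλ cos φ₂, cos φ₁ sin φ₂ − sin φ₁ cos φ₂ cos Δλ) = 164.12°
At arrival: θ₂ = atan2(sin Δλ cos φ₁, −cos φ₂ sin φ₁ + sin φ₂ cos φ₁ cos Δλ) = 13.37°
Δθ = θ₂ − θ₁ = -150.8°

-150.8°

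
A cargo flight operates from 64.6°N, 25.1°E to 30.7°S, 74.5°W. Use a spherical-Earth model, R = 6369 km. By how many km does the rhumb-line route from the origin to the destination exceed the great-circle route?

372 km

Great circle: cos σ = sin φ₁ sin φ₂ + cos φ₁ cos φ₂ cos Δλ,  σ = 2.1208 rad → d_gc = 13507.4 km
Rhumb line: Δψ = -2.0535, q = Δφ/Δψ = 0.8100, d_rh = R√(Δφ²+q²Δλ²) = 13879.6 km
Excess = 13879.6 − 13507.4 = 372.2 ≈ 372 km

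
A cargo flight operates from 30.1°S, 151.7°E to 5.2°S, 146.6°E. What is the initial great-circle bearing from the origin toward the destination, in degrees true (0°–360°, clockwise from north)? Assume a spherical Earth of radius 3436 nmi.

348.1°

θ = atan2( sin Δλ·cos φ₂ ,  cos φ₁ sin φ₂ − sin φ₁ cos φ₂ cos Δλ )
  = atan2(-0.0885, +0.4191) = 348.07°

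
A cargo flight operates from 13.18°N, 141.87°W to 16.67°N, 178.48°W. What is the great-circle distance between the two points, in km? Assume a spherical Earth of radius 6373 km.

3949 km

cos σ = sin φ₁ sin φ₂ + cos φ₁ cos φ₂ cos Δλ
      = sin(13.18°)sin(16.67°) + cos(13.18°)cos(16.67°)cos(-36.61°) = 0.8141
σ = 35.499° → d = Rσ = 6373·0.61957 = 3949 km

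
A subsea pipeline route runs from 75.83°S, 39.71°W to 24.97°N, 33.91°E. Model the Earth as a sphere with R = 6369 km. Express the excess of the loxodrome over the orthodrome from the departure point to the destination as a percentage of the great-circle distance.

Great circle: σ = 1.9249 rad → d_gc = Rσ = 12259.5 km
Rhumb: Δφ = +1.7593, Δλ = +1.2849, Δψ = +2.5354, q = Δφ/Δψ = 0.6939 → d_rh = R√(Δφ²+q²Δλ²) = 12561.7 km
Excess = (12561.7 − 12259.5) / 12259.5 = 302.2 / 12259.5 = 2.47% ≈ 2.5%

2.5%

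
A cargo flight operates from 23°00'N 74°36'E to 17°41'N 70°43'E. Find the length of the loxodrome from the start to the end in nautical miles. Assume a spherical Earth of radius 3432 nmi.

386 nmi

Rhumb course C = atan2(Δλ, Δψ) with Δψ = ln[tan(π/4+φ₂/2)/tan(π/4+φ₁/2)] = -0.0990, Δλ = -0.0678 → C = 214.39°
d = R·|Δφ| / |cos C| = 3432·0.09279 / 0.82518 = 386 nmi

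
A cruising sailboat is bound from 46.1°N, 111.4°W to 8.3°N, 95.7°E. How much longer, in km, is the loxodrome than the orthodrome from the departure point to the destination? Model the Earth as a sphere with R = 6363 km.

Great circle: cos σ = sin φ₁ sin φ₂ + cos φ₁ cos φ₂ cos Δλ,  σ = 2.1023 rad → d_gc = 13376.7 km
Rhumb line: Δψ = -0.7634, q = Δφ/Δψ = 0.8642, d_rh = R√(Δφ²+q²Δλ²) = 15262.8 km
Excess = 15262.8 − 13376.7 = 1886.1 ≈ 1886 km

1886 km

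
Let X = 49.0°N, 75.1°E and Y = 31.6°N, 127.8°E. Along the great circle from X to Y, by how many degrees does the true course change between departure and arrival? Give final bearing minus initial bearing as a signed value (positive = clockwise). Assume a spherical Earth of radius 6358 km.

At departure: θ₁ = atan2(sin Δλ cos φ₂, cos φ₁ sin φ₂ − sin φ₁ cos φ₂ cos Δλ) = 93.86°
At arrival: θ₂ = atan2(sin Δλ cos φ₁, −cos φ₂ sin φ₁ + sin φ₂ cos φ₁ cos Δλ) = 129.78°
Δθ = θ₂ − θ₁ = +35.9°

+35.9°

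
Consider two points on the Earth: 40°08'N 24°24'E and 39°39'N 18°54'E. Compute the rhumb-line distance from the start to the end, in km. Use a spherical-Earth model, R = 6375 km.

Δψ = ln[tan(π/4+φ₂/2)/tan(π/4+φ₁/2)] = -0.0110;  Δφ = -0.0084 rad,  Δλ = -0.0960 rad
q = Δφ/Δψ = 0.7673
d = R·√(Δφ² + q²Δλ²) = 6375·0.07413 = 473 km

473 km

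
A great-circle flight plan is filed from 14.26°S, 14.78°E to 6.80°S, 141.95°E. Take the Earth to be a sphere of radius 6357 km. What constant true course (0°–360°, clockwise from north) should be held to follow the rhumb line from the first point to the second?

86.6°

Meridional parts: M(φ₁)=-0.2515, M(φ₂)=-0.1190 → ΔM = +0.1325;  Δλ = +2.2195 rad
tan C = Δλ / ΔM = +16.7472 → C = 86.58°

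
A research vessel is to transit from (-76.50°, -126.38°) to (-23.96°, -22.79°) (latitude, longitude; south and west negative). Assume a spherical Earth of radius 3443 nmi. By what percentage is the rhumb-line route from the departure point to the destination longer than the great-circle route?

Great circle: σ = 1.2188 rad → d_gc = Rσ = 4196.4 nmi
Rhumb: Δφ = +0.9170, Δλ = +1.8080, Δψ = +1.7031, q = Δφ/Δψ = 0.5384 → d_rh = R√(Δφ²+q²Δλ²) = 4604.5 nmi
Excess = (4604.5 − 4196.4) / 4196.4 = 408.1 / 4196.4 = 9.73% ≈ 9.7%

9.7%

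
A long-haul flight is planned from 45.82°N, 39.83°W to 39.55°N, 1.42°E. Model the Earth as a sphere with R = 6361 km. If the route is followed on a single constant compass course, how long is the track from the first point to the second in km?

Rhumb course C = atan2(Δλ, Δψ) with Δψ = ln[tan(π/4+φ₂/2)/tan(π/4+φ₁/2)] = -0.1491, Δλ = +0.7199 → C = 101.70°
d = R·|Δφ| / |cos C| = 6361·0.10943 / 0.20276 = 3433 km

3433 km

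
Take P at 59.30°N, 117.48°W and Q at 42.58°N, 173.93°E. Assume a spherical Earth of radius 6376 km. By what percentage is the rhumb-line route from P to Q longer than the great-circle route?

3.9%

Great circle: σ = 0.7684 rad → d_gc = Rσ = 4899.3 km
Rhumb: Δφ = -0.2918, Δλ = -1.1971, Δψ = -0.4699, q = Δφ/Δψ = 0.6210 → d_rh = R√(Δφ²+q²Δλ²) = 5092.0 km
Excess = (5092.0 − 4899.3) / 4899.3 = 192.7 / 4899.3 = 3.93% ≈ 3.9%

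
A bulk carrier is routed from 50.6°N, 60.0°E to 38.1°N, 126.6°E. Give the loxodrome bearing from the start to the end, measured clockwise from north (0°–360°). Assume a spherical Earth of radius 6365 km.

Δψ = ln[tan(π/4+φ₂/2)/tan(π/4+φ₁/2)] = -0.3069
Δλ = +1.1624 rad (taken the short way round)
course = atan2(Δλ, Δψ) = 104.79°

104.8°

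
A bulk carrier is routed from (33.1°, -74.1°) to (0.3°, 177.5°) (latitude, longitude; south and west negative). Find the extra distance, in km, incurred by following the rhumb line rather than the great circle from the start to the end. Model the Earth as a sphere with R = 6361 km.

Great circle: cos σ = sin φ₁ sin φ₂ + cos φ₁ cos φ₂ cos Δλ,  σ = 1.8354 rad → d_gc = 11675.2 km
Rhumb line: Δψ = -0.6076, q = Δφ/Δψ = 0.9422, d_rh = R√(Δφ²+q²Δλ²) = 11909.6 km
Excess = 11909.6 − 11675.2 = 234.4 ≈ 234 km

234 km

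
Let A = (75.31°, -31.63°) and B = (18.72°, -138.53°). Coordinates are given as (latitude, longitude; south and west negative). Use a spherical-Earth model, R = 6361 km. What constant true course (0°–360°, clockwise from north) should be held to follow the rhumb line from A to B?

227.4°

Δψ = ln[tan(π/4+φ₂/2)/tan(π/4+φ₁/2)] = -1.7160
Δλ = -1.8658 rad (taken the short way round)
course = atan2(Δλ, Δψ) = 227.39°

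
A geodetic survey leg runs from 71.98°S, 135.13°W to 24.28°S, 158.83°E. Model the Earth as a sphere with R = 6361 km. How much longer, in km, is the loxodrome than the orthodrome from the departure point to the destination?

Great circle: cos σ = sin φ₁ sin φ₂ + cos φ₁ cos φ₂ cos Δλ,  σ = 1.0408 rad → d_gc = 6620.5 km
Rhumb line: Δψ = +1.4046, q = Δφ/Δψ = 0.5927, d_rh = R√(Δφ²+q²Δλ²) = 6850.5 km
Excess = 6850.5 − 6620.5 = 230.0 ≈ 230 km

230 km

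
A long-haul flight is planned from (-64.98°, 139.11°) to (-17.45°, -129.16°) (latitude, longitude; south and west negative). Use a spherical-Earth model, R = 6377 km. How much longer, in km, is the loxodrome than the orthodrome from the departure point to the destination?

495 km

Great circle: cos σ = sin φ₁ sin φ₂ + cos φ₁ cos φ₂ cos Δλ,  σ = 1.3082 rad → d_gc = 8342.6 km
Rhumb line: Δψ = +1.1962, q = Δφ/Δψ = 0.6935, d_rh = R√(Δφ²+q²Δλ²) = 8838.0 km
Excess = 8838.0 − 8342.6 = 495.4 ≈ 495 km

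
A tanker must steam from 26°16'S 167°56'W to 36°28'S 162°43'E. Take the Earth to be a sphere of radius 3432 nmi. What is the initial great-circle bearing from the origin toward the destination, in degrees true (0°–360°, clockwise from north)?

240.5°

N = sin Δλ·cos φ₂ = -0.3942;  D = cos φ₁ sin φ₂ − sin φ₁ cos φ₂ cos Δλ = -0.2228
initial course = atan2(N, D) = 240.53°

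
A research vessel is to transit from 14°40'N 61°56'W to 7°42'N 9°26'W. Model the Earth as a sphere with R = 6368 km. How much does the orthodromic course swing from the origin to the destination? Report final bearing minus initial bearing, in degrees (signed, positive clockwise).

Initial bearing θ₁ = atan2(sin Δλ cos φ₂, cos φ₁ sin φ₂ − sin φ₁ cos φ₂ cos Δλ) = 91.68°
Final bearing θ₂ = (initial bearing from the destination back to the start) + 180° = 102.63°
Δθ = θ₂ − θ₁ = +10.9°

+10.9°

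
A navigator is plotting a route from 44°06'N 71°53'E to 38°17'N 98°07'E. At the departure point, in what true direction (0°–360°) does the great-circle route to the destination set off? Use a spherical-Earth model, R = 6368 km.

97.4°

N = sin Δλ·cos φ₂ = +0.3470;  D = cos φ₁ sin φ₂ − sin φ₁ cos φ₂ cos Δλ = -0.0451
initial course = atan2(N, D) = 97.40°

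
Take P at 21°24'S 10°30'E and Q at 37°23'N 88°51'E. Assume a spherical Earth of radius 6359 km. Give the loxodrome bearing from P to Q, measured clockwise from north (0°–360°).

51.5°

Meridional parts: M(φ₁)=-0.3825, M(φ₂)=+0.7044 → ΔM = +1.0869;  Δλ = +1.3675 rad
tan C = Δλ / ΔM = +1.2581 → C = 51.52°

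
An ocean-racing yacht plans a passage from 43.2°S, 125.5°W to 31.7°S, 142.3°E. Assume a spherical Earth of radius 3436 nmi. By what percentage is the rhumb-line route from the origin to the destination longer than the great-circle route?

4.9%

Great circle: σ = 1.2282 rad → d_gc = Rσ = 4220.2 nmi
Rhumb: Δφ = +0.2007, Δλ = -1.6092, Δψ = +0.2538, q = Δφ/Δψ = 0.7910 → d_rh = R√(Δφ²+q²Δλ²) = 4427.5 nmi
Excess = (4427.5 − 4220.2) / 4220.2 = 207.3 / 4220.2 = 4.91% ≈ 4.9%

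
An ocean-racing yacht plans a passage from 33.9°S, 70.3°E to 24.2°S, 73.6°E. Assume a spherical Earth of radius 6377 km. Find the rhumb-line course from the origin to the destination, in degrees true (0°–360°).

Meridional parts: M(φ₁)=-0.6296, M(φ₂)=-0.4355 → ΔM = +0.1940;  Δλ = +0.0576 rad
tan C = Δλ / ΔM = +0.2968 → C = 16.53°

16.5°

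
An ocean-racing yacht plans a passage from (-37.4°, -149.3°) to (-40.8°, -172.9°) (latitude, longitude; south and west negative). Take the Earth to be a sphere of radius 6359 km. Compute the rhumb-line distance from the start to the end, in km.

Δψ = ln[tan(π/4+φ₂/2)/tan(π/4+φ₁/2)] = -0.0765;  Δφ = -0.0593 rad,  Δλ = -0.4119 rad
q = Δφ/Δψ = 0.7758
d = R·√(Δφ² + q²Δλ²) = 6359·0.32501 = 2067 km

2067 km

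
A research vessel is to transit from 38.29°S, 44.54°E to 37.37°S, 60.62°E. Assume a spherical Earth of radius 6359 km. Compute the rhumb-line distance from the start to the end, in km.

1413 km

Δψ = ln[tan(π/4+φ₂/2)/tan(π/4+φ₁/2)] = +0.0203;  Δφ = +0.0161 rad,  Δλ = +0.2806 rad
q = Δφ/Δψ = 0.7898
d = R·√(Δφ² + q²Δλ²) = 6359·0.22224 = 1413 km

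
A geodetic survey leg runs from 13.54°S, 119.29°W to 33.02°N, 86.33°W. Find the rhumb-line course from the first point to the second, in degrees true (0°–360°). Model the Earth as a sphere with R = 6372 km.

34.1°

Δψ = ln[tan(π/4+φ₂/2)/tan(π/4+φ₁/2)] = +0.8497
Δλ = +0.5753 rad (taken the short way round)
course = atan2(Δλ, Δψ) = 34.10°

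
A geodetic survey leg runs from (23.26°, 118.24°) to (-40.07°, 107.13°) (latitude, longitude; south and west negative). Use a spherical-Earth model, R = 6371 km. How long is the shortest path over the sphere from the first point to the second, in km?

7136 km

cos σ = sin φ₁ sin φ₂ + cos φ₁ cos φ₂ cos Δλ
      = sin(23.26°)sin(-40.07°) + cos(23.26°)cos(-40.07°)cos(-11.11°) = 0.4357
σ = 64.172° → d = Rσ = 6371·1.12001 = 7136 km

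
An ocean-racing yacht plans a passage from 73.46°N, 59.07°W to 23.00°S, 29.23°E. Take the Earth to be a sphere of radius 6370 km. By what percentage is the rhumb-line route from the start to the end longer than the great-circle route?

Great circle: σ = 1.9464 rad → d_gc = Rσ = 12398.3 km
Rhumb: Δφ = -1.6835, Δλ = +1.5411, Δψ = -2.3413, q = Δφ/Δψ = 0.7191 → d_rh = R√(Δφ²+q²Δλ²) = 12839.0 km
Excess = (12839.0 − 12398.3) / 12398.3 = 440.7 / 12398.3 = 3.555% ≈ 3.6%

3.6%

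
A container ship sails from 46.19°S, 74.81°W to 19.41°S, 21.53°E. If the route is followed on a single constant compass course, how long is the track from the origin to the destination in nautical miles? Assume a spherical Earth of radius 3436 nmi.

5037 nmi

Rhumb course C = atan2(Δλ, Δψ) with Δψ = ln[tan(π/4+φ₂/2)/tan(π/4+φ₁/2)] = +0.5656, Δλ = +1.6815 → C = 71.41°
d = R·|Δφ| / |cos C| = 3436·0.46740 / 0.31883 = 5037 nmi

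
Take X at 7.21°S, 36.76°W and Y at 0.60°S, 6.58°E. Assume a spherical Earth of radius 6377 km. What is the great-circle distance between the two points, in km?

4865 km

Haversine: a = sin²(Δφ/2)+cos φ₁ cos φ₂ sin²(Δλ/2) = 0.13859;  σ = 2·atan2(√a,√(1−a))
σ = 43.712° → d = Rσ = 6377·0.76293 = 4865 km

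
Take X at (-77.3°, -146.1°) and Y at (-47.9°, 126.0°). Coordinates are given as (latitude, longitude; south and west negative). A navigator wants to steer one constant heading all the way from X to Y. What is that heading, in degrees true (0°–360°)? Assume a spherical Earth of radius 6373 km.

309.0°

Δψ = ln[tan(π/4+φ₂/2)/tan(π/4+φ₁/2)] = +1.2408
Δλ = -1.5341 rad (taken the short way round)
course = atan2(Δλ, Δψ) = 308.97°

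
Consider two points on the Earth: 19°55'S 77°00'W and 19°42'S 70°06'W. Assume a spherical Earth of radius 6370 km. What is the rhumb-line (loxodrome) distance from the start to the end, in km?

722 km

Δψ = ln[tan(π/4+φ₂/2)/tan(π/4+φ₁/2)] = +0.0040;  Δφ = +0.0038 rad,  Δλ = +0.1204 rad
q = Δφ/Δψ = 0.9408
d = R·√(Δφ² + q²Δλ²) = 6370·0.11337 = 722 km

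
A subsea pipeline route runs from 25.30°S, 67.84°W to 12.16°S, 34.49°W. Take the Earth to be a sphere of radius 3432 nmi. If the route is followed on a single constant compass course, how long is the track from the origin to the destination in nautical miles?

Δψ = ln[tan(π/4+φ₂/2)/tan(π/4+φ₁/2)] = +0.2428;  Δφ = +0.2293 rad,  Δλ = +0.5821 rad
q = Δφ/Δψ = 0.9445
d = R·√(Δφ² + q²Δλ²) = 3432·0.59567 = 2044 nmi

2044 nmi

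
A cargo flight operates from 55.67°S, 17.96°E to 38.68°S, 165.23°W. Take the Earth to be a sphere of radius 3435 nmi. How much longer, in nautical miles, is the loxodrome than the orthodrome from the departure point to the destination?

2057 nmi

Great circle: cos σ = sin φ₁ sin φ₂ + cos φ₁ cos φ₂ cos Δλ,  σ = 1.4942 rad → d_gc = 5132.5 nmi
Rhumb line: Δψ = +0.4417, q = Δφ/Δψ = 0.6714, d_rh = R√(Δφ²+q²Δλ²) = 7189.2 nmi
Excess = 7189.2 − 5132.5 = 2056.7 ≈ 2057 nmi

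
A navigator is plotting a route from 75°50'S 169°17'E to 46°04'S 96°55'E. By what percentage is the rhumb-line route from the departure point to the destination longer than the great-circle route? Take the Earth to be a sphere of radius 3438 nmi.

5.4%

Great circle: σ = 0.7232 rad → d_gc = Rσ = 2486.395 nmi
Rhumb: Δφ = +0.5195, Δλ = -1.2630, Δψ = +1.1774, q = Δφ/Δψ = 0.4412 → d_rh = R√(Δφ²+q²Δλ²) = 2619.423 nmi
Excess = (2619.423 − 2486.395) / 2486.395 = 133.028 / 2486.395 = 5.3502% ≈ 5.4%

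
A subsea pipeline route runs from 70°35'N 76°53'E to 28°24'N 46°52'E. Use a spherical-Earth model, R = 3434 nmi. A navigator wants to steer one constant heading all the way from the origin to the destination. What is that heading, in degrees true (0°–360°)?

Δψ = ln[tan(π/4+φ₂/2)/tan(π/4+φ₁/2)] = -1.2483
Δλ = -0.5239 rad (taken the short way round)
course = atan2(Δλ, Δψ) = 202.77°

202.8°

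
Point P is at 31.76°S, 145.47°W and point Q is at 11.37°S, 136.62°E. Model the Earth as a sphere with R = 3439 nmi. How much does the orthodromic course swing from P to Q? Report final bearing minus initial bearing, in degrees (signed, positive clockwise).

+33.6°

At departure: θ₁ = atan2(sin Δλ cos φ₂, cos φ₁ sin φ₂ − sin φ₁ cos φ₂ cos Δλ) = 266.45°
At arrival: θ₂ = atan2(sin Δλ cos φ₁, −cos φ₂ sin φ₁ + sin φ₂ cos φ₁ cos Δλ) = 300.05°
Δθ = θ₂ − θ₁ = +33.6°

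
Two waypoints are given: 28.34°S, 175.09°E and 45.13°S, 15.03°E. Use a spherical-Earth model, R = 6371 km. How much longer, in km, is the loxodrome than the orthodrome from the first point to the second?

2678 km

Great circle: cos σ = sin φ₁ sin φ₂ + cos φ₁ cos φ₂ cos Δλ,  σ = 1.8207 rad → d_gc = 11599.6 km
Rhumb line: Δψ = -0.3685, q = Δφ/Δψ = 0.7953, d_rh = R√(Δφ²+q²Δλ²) = 14277.4 km
Excess = 14277.4 − 11599.6 = 2677.8 ≈ 2678 km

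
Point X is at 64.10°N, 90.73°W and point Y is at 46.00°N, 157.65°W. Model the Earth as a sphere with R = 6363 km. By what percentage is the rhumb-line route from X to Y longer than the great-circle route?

4.1%

Great circle: σ = 0.6981 rad → d_gc = Rσ = 4442.3 km
Rhumb: Δφ = -0.3159, Δλ = -1.1680, Δψ = -0.5636, q = Δφ/Δψ = 0.5605 → d_rh = R√(Δφ²+q²Δλ²) = 4625.1 km
Excess = (4625.1 − 4442.3) / 4442.3 = 182.8 / 4442.3 = 4.11% ≈ 4.1%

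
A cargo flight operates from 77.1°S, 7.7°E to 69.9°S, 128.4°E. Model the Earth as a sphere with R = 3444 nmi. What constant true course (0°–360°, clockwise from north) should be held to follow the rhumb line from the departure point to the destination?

Meridional parts: M(φ₁)=-2.1799, M(φ₂)=-1.7303 → ΔM = +0.4496;  Δλ = +2.1066 rad
tan C = Δλ / ΔM = +4.6857 → C = 77.95°

78.0°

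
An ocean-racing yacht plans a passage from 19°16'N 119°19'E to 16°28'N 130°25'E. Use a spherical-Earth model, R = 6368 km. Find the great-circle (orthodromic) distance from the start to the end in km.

Haversine: a = sin²(Δφ/2)+cos φ₁ cos φ₂ sin²(Δλ/2) = 0.00906;  σ = 2·atan2(√a,√(1−a))
σ = 10.927° → d = Rσ = 6368·0.19070 = 1214 km

1214 km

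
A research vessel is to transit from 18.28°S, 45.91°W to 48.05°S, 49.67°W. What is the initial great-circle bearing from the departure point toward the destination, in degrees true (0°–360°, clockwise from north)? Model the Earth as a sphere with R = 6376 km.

θ = atan2( sin Δλ·cos φ₂ ,  cos φ₁ sin φ₂ − sin φ₁ cos φ₂ cos Δλ )
  = atan2(-0.0438, -0.4970) = 185.04°

185.0°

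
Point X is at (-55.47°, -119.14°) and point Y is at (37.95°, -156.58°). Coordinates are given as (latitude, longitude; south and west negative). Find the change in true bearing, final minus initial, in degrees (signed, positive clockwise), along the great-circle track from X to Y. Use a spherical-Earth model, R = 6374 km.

+8.6°

At departure: θ₁ = atan2(sin Δλ cos φ₂, cos φ₁ sin φ₂ − sin φ₁ cos φ₂ cos Δλ) = 330.99°
At arrival: θ₂ = atan2(sin Δλ cos φ₁, −cos φ₂ sin φ₁ + sin φ₂ cos φ₁ cos Δλ) = 339.60°
Δθ = θ₂ − θ₁ = +8.6°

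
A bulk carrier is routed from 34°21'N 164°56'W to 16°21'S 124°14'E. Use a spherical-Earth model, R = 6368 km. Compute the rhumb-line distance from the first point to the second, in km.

9384 km

Δψ = ln[tan(π/4+φ₂/2)/tan(π/4+φ₁/2)] = -0.9284;  Δφ = -0.8849 rad,  Δλ = -1.2363 rad
q = Δφ/Δψ = 0.9532
d = R·√(Δφ² + q²Δλ²) = 6368·1.47363 = 9384 km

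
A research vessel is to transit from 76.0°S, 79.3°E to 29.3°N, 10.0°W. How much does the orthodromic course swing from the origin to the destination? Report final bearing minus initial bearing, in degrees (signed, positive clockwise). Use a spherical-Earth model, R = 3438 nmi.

Initial bearing θ₁ = atan2(sin Δλ cos φ₂, cos φ₁ sin φ₂ − sin φ₁ cos φ₂ cos Δλ) = 278.40°
Final bearing θ₂ = (initial bearing from the destination back to the start) + 180° = 344.07°
Δθ = θ₂ − θ₁ = +65.7°

+65.7°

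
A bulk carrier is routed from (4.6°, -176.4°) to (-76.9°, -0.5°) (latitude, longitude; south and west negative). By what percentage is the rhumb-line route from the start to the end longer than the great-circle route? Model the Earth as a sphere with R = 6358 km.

28.2%

Great circle: σ = 1.8791 rad → d_gc = Rσ = 11947.4 km
Rhumb: Δφ = -1.4224, Δλ = +3.0700, Δψ = -2.2448, q = Δφ/Δψ = 0.6337 → d_rh = R√(Δφ²+q²Δλ²) = 15322.5 km
Excess = (15322.5 − 11947.4) / 11947.4 = 3375.1 / 11947.4 = 28.2497% ≈ 28.2%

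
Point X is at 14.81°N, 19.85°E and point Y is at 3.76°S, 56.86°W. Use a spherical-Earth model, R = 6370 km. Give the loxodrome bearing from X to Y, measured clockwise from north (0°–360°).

Meridional parts: M(φ₁)=+0.2614, M(φ₂)=-0.0657 → ΔM = -0.3271;  Δλ = -1.3388 rad
tan C = Δλ / ΔM = +4.0933 → C = 256.27°

256.3°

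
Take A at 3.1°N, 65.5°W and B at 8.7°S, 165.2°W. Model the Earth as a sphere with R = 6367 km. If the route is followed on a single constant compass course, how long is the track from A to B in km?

Δψ = ln[tan(π/4+φ₂/2)/tan(π/4+φ₁/2)] = -0.2066;  Δφ = -0.2059 rad,  Δλ = -1.7401 rad
q = Δφ/Δψ = 0.9970
d = R·√(Δφ² + q²Δλ²) = 6367·1.74711 = 11124 km

11124 km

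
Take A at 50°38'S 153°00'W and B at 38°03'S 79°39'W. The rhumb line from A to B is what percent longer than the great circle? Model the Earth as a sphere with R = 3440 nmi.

Great circle: σ = 0.9025 rad → d_gc = Rσ = 3104.8 nmi
Rhumb: Δφ = +0.2196, Δλ = +1.2802, Δψ = +0.3089, q = Δφ/Δψ = 0.7110 → d_rh = R√(Δφ²+q²Δλ²) = 3220.9 nmi
Excess = (3220.9 − 3104.8) / 3104.8 = 116.1 / 3104.8 = 3.74% ≈ 3.7%

3.7%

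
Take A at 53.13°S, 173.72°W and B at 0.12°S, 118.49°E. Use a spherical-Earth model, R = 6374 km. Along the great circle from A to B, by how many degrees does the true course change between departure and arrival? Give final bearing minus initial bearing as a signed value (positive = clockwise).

+37.2°

At departure: θ₁ = atan2(sin Δλ cos φ₂, cos φ₁ sin φ₂ − sin φ₁ cos φ₂ cos Δλ) = 288.02°
At arrival: θ₂ = atan2(sin Δλ cos φ₁, −cos φ₂ sin φ₁ + sin φ₂ cos φ₁ cos Δλ) = 325.21°
Δθ = θ₂ − θ₁ = +37.2°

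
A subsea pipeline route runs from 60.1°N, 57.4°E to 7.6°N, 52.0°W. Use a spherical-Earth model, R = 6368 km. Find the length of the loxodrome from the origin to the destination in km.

Rhumb course C = atan2(Δλ, Δψ) with Δψ = ln[tan(π/4+φ₂/2)/tan(π/4+φ₁/2)] = -1.1874, Δλ = -1.9094 → C = 238.12°
d = R·|Δφ| / |cos C| = 6368·0.91630 / 0.52809 = 11049 km

11049 km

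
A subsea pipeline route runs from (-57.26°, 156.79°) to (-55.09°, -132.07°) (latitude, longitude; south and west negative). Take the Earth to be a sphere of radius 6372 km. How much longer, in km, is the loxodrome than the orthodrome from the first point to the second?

202 km

Great circle: cos σ = sin φ₁ sin φ₂ + cos φ₁ cos φ₂ cos Δλ,  σ = 0.6603 rad → d_gc = 4207.3 km
Rhumb line: Δψ = +0.0681, q = Δφ/Δψ = 0.5565, d_rh = R√(Δφ²+q²Δλ²) = 4409.3 km
Excess = 4409.3 − 4207.3 = 202.0 ≈ 202 km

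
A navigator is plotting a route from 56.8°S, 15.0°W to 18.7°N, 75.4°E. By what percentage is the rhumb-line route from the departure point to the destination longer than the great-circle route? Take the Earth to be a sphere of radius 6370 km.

Great circle: σ = 1.8462 rad → d_gc = Rσ = 11760.0 km
Rhumb: Δφ = +1.3177, Δλ = +1.5778, Δψ = +1.5426, q = Δφ/Δψ = 0.8542 → d_rh = R√(Δφ²+q²Δλ²) = 12006.8 km
Excess = (12006.8 − 11760.0) / 11760.0 = 246.8 / 11760.0 = 2.10% ≈ 2.1%

2.1%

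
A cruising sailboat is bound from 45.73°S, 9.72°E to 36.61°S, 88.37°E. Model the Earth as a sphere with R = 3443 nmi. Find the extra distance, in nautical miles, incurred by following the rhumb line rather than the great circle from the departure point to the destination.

135 nmi

Great circle: cos σ = sin φ₁ sin φ₂ + cos φ₁ cos φ₂ cos Δλ,  σ = 1.0036 rad → d_gc = 3455.2 nmi
Rhumb line: Δψ = +0.2120, q = Δφ/Δψ = 0.7507, d_rh = R√(Δφ²+q²Δλ²) = 3590.3 nmi
Excess = 3590.3 − 3455.2 = 135.1 ≈ 135 nmi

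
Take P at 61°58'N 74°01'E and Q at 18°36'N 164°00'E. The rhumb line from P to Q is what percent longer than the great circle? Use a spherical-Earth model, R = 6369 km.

5.5%

Great circle: σ = 1.2853 rad → d_gc = Rσ = 8185.9 km
Rhumb: Δφ = -0.7569, Δλ = +1.5705, Δψ = -1.0573, q = Δφ/Δψ = 0.7159 → d_rh = R√(Δφ²+q²Δλ²) = 8632.3 km
Excess = (8632.3 − 8185.9) / 8185.9 = 446.4 / 8185.9 = 5.453% ≈ 5.5%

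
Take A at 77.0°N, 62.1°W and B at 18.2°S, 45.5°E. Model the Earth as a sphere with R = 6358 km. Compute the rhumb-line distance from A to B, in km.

Rhumb course C = atan2(Δλ, Δψ) with Δψ = ln[tan(π/4+φ₂/2)/tan(π/4+φ₁/2)] = -2.4953, Δλ = +1.8780 → C = 143.03°
d = R·|Δφ| / |cos C| = 6358·1.66155 / 0.79899 = 13222 km

13222 km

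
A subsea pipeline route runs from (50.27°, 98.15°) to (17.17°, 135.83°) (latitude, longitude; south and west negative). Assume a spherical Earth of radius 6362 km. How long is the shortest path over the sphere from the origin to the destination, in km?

4967 km

Haversine: a = sin²(Δφ/2)+cos φ₁ cos φ₂ sin²(Δλ/2) = 0.14482;  σ = 2·atan2(√a,√(1−a))
σ = 44.736° → d = Rσ = 6362·0.78080 = 4967 km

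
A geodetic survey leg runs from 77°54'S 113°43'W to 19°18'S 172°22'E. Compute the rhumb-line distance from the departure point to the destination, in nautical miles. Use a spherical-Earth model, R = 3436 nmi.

Δψ = ln[tan(π/4+φ₂/2)/tan(π/4+φ₁/2)] = +1.9010;  Δφ = +1.0228 rad,  Δλ = -1.2901 rad
q = Δφ/Δψ = 0.5380
d = R·√(Δφ² + q²Δλ²) = 3436·1.23603 = 4247 nmi

4247 nmi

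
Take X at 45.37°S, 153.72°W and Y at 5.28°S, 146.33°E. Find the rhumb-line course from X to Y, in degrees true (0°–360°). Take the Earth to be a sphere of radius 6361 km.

307.3°

Δψ = ln[tan(π/4+φ₂/2)/tan(π/4+φ₁/2)] = +0.7983
Δλ = -1.0463 rad (taken the short way round)
course = atan2(Δλ, Δψ) = 307.34°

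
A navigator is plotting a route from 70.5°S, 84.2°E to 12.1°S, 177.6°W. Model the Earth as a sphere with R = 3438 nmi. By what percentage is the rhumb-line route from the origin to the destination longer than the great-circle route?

Great circle: σ = 1.4192 rad → d_gc = Rσ = 4879.1 nmi
Rhumb: Δφ = +1.0193, Δλ = +1.7139, Δψ = +1.5485, q = Δφ/Δψ = 0.6582 → d_rh = R√(Δφ²+q²Δλ²) = 5227.2 nmi
Excess = (5227.2 − 4879.1) / 4879.1 = 348.1 / 4879.1 = 7.13% ≈ 7.1%

7.1%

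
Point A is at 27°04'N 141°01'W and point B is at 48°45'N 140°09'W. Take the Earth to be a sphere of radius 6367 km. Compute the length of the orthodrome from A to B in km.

2411 km

cos σ = sin φ₁ sin φ₂ + cos φ₁ cos φ₂ cos Δλ
      = sin(27.07°)sin(48.75°) + cos(27.07°)cos(48.75°)cos(0.87°) = 0.9292
σ = 21.694° → d = Rσ = 6367·0.37863 = 2411 km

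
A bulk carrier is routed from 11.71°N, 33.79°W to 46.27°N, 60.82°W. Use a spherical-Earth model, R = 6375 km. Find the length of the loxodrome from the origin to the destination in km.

Rhumb course C = atan2(Δλ, Δψ) with Δψ = ln[tan(π/4+φ₂/2)/tan(π/4+φ₁/2)] = +0.7073, Δλ = -0.4718 → C = 326.30°
d = R·|Δφ| / |cos C| = 6375·0.60319 / 0.83191 = 4622 km

4622 km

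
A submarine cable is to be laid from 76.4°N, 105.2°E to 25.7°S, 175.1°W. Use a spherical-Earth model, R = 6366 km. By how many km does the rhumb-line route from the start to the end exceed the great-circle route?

Great circle: cos σ = sin φ₁ sin φ₂ + cos φ₁ cos φ₂ cos Δλ,  σ = 1.9645 rad → d_gc = 12506.0 km
Rhumb line: Δψ = -2.5910, q = Δφ/Δψ = 0.6878, d_rh = R√(Δφ²+q²Δλ²) = 12875.6 km
Excess = 12875.6 − 12506.0 = 369.6 ≈ 370 km

370 km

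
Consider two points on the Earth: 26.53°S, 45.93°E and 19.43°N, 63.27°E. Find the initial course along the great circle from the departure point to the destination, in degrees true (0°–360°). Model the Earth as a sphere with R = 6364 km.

21.9°

θ = atan2( sin Δλ·cos φ₂ ,  cos φ₁ sin φ₂ − sin φ₁ cos φ₂ cos Δλ )
  = atan2(+0.2811, +0.6997) = 21.88°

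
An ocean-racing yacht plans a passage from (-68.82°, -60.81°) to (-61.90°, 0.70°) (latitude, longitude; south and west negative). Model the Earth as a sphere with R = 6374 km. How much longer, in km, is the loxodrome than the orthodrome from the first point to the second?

Great circle: cos σ = sin φ₁ sin φ₂ + cos φ₁ cos φ₂ cos Δλ,  σ = 0.4424 rad → d_gc = 2820.0 km
Rhumb line: Δψ = +0.2916, q = Δφ/Δψ = 0.4142, d_rh = R√(Δφ²+q²Δλ²) = 2937.2 km
Excess = 2937.2 − 2820.0 = 117.2 ≈ 117 km

117 km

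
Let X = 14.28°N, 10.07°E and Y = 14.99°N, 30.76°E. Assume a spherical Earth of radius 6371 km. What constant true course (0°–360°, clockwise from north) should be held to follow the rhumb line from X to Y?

88.0°

Δψ = ln[tan(π/4+φ₂/2)/tan(π/4+φ₁/2)] = +0.0128
Δλ = +0.3611 rad (taken the short way round)
course = atan2(Δλ, Δψ) = 87.97°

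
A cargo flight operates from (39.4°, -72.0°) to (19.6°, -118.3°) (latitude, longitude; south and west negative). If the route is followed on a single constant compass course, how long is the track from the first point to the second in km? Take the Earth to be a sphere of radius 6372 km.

4960 km

Rhumb course C = atan2(Δλ, Δψ) with Δψ = ln[tan(π/4+φ₂/2)/tan(π/4+φ₁/2)] = -0.4003, Δλ = -0.8081 → C = 243.65°
d = R·|Δφ| / |cos C| = 6372·0.34558 / 0.44393 = 4960 km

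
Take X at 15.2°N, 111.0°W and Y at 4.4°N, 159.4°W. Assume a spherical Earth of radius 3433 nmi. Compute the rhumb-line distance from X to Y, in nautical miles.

Δψ = ln[tan(π/4+φ₂/2)/tan(π/4+φ₁/2)] = -0.1916;  Δφ = -0.1885 rad,  Δλ = -0.8447 rad
q = Δφ/Δψ = 0.9839
d = R·√(Δφ² + q²Δλ²) = 3433·0.85221 = 2926 nmi

2926 nmi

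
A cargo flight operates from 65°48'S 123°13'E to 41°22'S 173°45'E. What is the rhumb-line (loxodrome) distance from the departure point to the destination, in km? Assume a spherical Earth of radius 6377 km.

4212 km

Δψ = ln[tan(π/4+φ₂/2)/tan(π/4+φ₁/2)] = +0.7456;  Δφ = +0.4264 rad,  Δλ = +0.8820 rad
q = Δφ/Δψ = 0.5719
d = R·√(Δφ² + q²Δλ²) = 6377·0.66052 = 4212 km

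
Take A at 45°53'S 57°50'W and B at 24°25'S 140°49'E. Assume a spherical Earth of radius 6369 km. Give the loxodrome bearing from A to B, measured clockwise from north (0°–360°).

279.4°

Meridional parts: M(φ₁)=-0.9033, M(φ₂)=-0.4397 → ΔM = +0.4637;  Δλ = -2.8161 rad
tan C = Δλ / ΔM = -6.0734 → C = 279.35°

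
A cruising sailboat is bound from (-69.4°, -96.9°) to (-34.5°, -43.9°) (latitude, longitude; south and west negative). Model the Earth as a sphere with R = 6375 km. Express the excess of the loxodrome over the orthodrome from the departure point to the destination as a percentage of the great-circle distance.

Great circle: σ = 0.7888 rad → d_gc = Rσ = 5028.6 km
Rhumb: Δφ = +0.6091, Δλ = +0.9250, Δψ = +1.0630, q = Δφ/Δψ = 0.5730 → d_rh = R√(Δφ²+q²Δλ²) = 5147.5 km
Excess = (5147.5 − 5028.6) / 5028.6 = 118.9 / 5028.6 = 2.36% ≈ 2.4%

2.4%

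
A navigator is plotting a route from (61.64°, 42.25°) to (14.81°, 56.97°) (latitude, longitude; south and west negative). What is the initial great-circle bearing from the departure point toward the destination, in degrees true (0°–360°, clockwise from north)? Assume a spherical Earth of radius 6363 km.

160.7°

N = sin Δλ·cos φ₂ = +0.2457;  D = cos φ₁ sin φ₂ − sin φ₁ cos φ₂ cos Δλ = -0.7014
initial course = atan2(N, D) = 160.70°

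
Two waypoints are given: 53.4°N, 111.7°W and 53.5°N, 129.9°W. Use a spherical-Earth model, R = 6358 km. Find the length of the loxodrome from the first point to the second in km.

1203 km

Δψ = ln[tan(π/4+φ₂/2)/tan(π/4+φ₁/2)] = +0.0029;  Δφ = +0.0017 rad,  Δλ = -0.3176 rad
q = Δφ/Δψ = 0.5955
d = R·√(Δφ² + q²Δλ²) = 6358·0.18918 = 1203 km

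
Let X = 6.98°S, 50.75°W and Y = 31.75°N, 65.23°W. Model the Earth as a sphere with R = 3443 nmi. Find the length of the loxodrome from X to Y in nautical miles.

Rhumb course C = atan2(Δλ, Δψ) with Δψ = ln[tan(π/4+φ₂/2)/tan(π/4+φ₁/2)] = +0.7070, Δλ = -0.2527 → C = 340.33°
d = R·|Δφ| / |cos C| = 3443·0.67597 / 0.94165 = 2472 nmi

2472 nmi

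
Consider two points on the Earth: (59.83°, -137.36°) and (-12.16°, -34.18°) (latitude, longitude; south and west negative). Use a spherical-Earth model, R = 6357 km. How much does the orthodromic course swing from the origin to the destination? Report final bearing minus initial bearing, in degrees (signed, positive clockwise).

At departure: θ₁ = atan2(sin Δλ cos φ₂, cos φ₁ sin φ₂ − sin φ₁ cos φ₂ cos Δλ) = 84.79°
At arrival: θ₂ = atan2(sin Δλ cos φ₁, −cos φ₂ sin φ₁ + sin φ₂ cos φ₁ cos Δλ) = 149.20°
Δθ = θ₂ − θ₁ = +64.4°

+64.4°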